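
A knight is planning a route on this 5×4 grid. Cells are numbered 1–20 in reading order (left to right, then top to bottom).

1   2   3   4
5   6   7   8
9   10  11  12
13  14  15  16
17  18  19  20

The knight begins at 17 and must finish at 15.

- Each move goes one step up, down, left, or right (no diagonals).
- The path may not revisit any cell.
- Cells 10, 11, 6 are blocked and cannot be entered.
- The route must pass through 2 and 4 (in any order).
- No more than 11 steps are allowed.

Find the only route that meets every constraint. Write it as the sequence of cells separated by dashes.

17 - 13 - 9 - 5 - 1 - 2 - 3 - 4 - 8 - 12 - 16 - 15

The 11-move cap with required stops at 2, 4 leaves no slack for detours.
Route from 17: up 4 to 1, right 3 to 4, down 3 to 16, left 1 to 15 — 11 moves in all.
Check: all required cells visited; 11 ≤ 11 moves.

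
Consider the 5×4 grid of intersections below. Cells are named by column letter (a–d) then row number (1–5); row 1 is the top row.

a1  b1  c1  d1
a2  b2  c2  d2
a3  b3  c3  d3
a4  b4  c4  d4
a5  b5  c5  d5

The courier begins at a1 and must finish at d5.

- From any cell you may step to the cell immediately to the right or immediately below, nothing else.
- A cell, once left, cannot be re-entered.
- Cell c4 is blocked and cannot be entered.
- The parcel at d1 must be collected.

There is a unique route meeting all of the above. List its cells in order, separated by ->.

Moves only go right or down, so the column and row indices never decrease.
Route from a1: 3× right (reaching d1), 4× down (reaching d5) — 7 moves in all.
Check: all required cells visited.

a1 -> b1 -> c1 -> d1 -> d2 -> d3 -> d4 -> d5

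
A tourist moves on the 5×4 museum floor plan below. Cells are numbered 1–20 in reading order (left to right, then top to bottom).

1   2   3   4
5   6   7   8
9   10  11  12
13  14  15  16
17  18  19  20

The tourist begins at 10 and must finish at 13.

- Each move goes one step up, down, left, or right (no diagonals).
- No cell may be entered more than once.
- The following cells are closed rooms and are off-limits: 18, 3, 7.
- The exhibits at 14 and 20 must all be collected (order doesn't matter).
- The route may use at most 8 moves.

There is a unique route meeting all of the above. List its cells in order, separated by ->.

10 -> 11 -> 12 -> 16 -> 20 -> 19 -> 15 -> 14 -> 13

Any route must reach 14 and 20 and still end at 13 within 8 moves, so the order of the required stops is forced.
Route from 10: 2× right (reaching 12), 2× down (reaching 20), left to 19, up to 15, 2× left (reaching 13) — 8 moves in all.
Check: all required cells visited; 8 ≤ 8 moves.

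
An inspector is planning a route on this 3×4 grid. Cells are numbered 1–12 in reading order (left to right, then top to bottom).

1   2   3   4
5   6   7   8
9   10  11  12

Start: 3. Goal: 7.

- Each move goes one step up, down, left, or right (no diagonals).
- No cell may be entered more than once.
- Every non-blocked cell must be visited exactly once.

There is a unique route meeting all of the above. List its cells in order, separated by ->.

3 -> 4 -> 8 -> 12 -> 11 -> 10 -> 9 -> 5 -> 1 -> 2 -> 6 -> 7

Need to visit all 12 open cells exactly once, starting at 3 and ending at 7.
Cell 4 has only two open neighbours (8 and 3), so the path must pass straight through it: one of those is the cell it's entered from and the other is where it exits.
Route from 3: right to 4, 2× down (reaching 12), 3× left (reaching 9), 2× up (reaching 1), right to 2, down to 6, right to 7 — 11 moves in all.
Check: all 12 open cells covered.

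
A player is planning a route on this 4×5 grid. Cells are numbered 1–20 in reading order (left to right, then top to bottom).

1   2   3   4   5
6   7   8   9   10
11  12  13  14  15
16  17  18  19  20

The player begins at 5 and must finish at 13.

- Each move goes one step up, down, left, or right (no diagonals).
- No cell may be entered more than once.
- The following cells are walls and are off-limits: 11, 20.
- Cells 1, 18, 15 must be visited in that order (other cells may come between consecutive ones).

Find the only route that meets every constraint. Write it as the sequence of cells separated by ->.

The waypoints must appear in the order 1, 18, 15, with no cell reused.
Route from 5: 4× left (reaching 1), down to 6, right to 7, 2× down (reaching 17), 2× right (reaching 19), up to 14, right to 15, up to 10, 2× left (reaching 8), down to 13 — 16 moves in all.
Check: order respected (1 at step 4, 18 at step 9, 15 at step 12).

5 -> 4 -> 3 -> 2 -> 1 -> 6 -> 7 -> 12 -> 17 -> 18 -> 19 -> 14 -> 15 -> 10 -> 9 -> 8 -> 13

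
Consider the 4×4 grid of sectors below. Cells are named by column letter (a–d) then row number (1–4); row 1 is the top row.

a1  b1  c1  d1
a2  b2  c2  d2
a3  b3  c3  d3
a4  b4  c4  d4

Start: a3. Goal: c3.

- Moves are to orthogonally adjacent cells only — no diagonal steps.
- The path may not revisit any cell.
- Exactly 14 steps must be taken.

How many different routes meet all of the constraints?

10

Need simple routes of exactly 14 moves from a3 to c3 (Manhattan distance 2, so 6 moves are spent on a detour and 6 undoing it).
Branch systematically from the start, pruning whenever the remaining move budget drops below the Manhattan distance to c3 or differs from it in parity. Grouping the completions by first move — via a2: 4; via a4: 5; via b3: 1 — and summing: 4 + 5 + 1 = 10.
That gives 10 routes.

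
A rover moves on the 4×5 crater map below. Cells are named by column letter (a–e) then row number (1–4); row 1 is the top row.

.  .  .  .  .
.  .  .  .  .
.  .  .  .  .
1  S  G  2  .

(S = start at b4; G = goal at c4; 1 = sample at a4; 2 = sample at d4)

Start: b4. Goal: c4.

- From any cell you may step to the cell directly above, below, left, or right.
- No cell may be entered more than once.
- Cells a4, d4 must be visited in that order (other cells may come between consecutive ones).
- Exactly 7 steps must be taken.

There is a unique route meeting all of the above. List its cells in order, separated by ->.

The waypoints must appear in the order a4, d4, with no cell reused.
Route from b4: left 1 to a4, up 1 to a3, right 3 to d3, down 1 to d4, left 1 to c4 — 7 moves in all.
Check: order respected (1 at step 1, 2 at step 6); 7 moves as required.

b4 -> a4 -> a3 -> b3 -> c3 -> d3 -> d4 -> c4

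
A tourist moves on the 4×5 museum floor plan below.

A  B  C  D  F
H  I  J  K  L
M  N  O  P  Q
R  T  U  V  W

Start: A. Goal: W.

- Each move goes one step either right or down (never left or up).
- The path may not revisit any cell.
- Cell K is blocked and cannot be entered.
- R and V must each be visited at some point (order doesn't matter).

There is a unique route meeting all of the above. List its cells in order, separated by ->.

Moves only go right or down, so the column and row indices never decrease.
Route from A: 3× down (reaching R), 4× right (reaching W) — 7 moves in all.
Check: all required cells visited.

A -> H -> M -> R -> T -> U -> V -> W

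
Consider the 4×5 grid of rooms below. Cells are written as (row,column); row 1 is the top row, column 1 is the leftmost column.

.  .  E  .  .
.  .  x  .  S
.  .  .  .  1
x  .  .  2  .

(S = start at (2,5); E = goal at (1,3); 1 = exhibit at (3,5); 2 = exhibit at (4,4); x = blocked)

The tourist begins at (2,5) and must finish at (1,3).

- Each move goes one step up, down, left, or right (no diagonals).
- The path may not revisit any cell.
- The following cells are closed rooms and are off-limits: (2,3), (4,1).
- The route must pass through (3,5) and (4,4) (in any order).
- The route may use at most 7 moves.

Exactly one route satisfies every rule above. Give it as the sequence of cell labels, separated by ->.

The budget equals the shortest possible length, so every move has to be on a shortest route through the required cells.
Route from (2,5): down 2 to (4,5), left 1 to (4,4), up 3 to (1,4), left 1 to (1,3) — 7 moves in all.
Check: all required cells visited; 7 ≤ 7 moves.

(2,5) -> (3,5) -> (4,5) -> (4,4) -> (3,4) -> (2,4) -> (1,4) -> (1,3)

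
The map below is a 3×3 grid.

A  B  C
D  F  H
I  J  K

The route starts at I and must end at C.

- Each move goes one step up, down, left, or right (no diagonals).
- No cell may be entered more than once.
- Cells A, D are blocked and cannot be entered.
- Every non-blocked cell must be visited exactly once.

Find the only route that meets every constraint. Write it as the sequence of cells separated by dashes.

I - J - K - H - F - B - C

Need to visit all 7 open cells exactly once, starting at I and ending at C.
Cell B has only two open neighbours (F and C), so the path must pass straight through it: one of those is the cell it's entered from and the other is where it exits.
Route from I: right 2 to K, up 1 to H, left 1 to F, up 1 to B, right 1 to C — 6 moves in all.
Check: all 7 open cells covered.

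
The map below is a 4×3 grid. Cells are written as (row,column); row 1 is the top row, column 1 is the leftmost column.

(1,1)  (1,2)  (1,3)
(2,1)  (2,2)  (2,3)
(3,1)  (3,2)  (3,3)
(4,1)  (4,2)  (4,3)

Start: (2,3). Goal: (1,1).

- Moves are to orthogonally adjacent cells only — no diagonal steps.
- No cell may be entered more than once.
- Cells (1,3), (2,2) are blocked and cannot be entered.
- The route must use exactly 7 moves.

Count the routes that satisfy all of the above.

3

Need simple routes of exactly 7 moves from (2,3) to (1,1) (Manhattan distance 3, so 2 moves are spent on a detour and 2 undoing it).
Enumerating: (2,3) (3,3) (4,3) (4,2) (3,2) (3,1) (2,1) (1,1) | (2,3) (3,3) (4,3) (4,2) (4,1) (3,1) (2,1) (1,1) | (2,3) (3,3) (3,2) (4,2) (4,1) (3,1) (2,1) (1,1).
That gives 3 routes.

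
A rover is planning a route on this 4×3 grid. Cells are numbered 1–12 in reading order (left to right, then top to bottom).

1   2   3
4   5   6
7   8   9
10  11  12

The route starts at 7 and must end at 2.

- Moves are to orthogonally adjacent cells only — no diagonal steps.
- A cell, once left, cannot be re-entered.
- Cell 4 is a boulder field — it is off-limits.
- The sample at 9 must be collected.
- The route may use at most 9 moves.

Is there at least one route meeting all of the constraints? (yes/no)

One route that works: 7 → 8 → 9 → 6 → 3 → 2.

yes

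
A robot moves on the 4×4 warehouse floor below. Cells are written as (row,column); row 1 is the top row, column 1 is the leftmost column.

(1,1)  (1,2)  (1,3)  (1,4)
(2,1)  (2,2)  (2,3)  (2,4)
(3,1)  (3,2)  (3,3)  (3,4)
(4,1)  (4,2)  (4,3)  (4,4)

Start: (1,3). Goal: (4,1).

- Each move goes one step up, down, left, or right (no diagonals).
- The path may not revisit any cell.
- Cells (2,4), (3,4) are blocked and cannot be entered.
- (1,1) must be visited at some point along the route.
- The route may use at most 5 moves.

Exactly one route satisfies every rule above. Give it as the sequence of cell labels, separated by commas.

The budget equals the shortest possible length, so every move has to be on a shortest route through the required cells.
Route from (1,3): left 2 to (1,1), down 3 to (4,1) — 5 moves in all.
Check: all required cells visited; 5 ≤ 5 moves.

(1,3), (1,2), (1,1), (2,1), (3,1), (4,1)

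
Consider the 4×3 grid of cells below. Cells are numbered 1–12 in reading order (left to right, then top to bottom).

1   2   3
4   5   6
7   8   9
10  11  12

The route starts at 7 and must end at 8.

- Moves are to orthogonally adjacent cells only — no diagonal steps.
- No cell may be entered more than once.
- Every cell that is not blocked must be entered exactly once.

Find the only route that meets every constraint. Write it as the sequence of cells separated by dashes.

7 - 10 - 11 - 12 - 9 - 6 - 3 - 2 - 1 - 4 - 5 - 8

Need to visit all 12 open cells exactly once, starting at 7 and ending at 8.
Cell 3 has only two open neighbours (6 and 2), so the path must pass straight through it: one of those is the cell it's entered from and the other is where it exits.
Route from 7: down to 10, 2× right (reaching 12), 3× up (reaching 3), 2× left (reaching 1), down to 4, right to 5, down to 8 — 11 moves in all.
Check: all 12 open cells covered.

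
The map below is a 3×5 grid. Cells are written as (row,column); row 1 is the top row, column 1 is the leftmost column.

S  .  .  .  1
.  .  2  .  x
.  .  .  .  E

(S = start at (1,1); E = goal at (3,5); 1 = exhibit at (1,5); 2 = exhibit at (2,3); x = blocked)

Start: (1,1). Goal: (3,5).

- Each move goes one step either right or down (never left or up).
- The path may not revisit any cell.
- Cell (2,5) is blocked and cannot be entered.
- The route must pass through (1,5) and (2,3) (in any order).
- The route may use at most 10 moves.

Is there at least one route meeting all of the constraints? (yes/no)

no

(2,3) is below but to the left of (1,5): going (1,5) → (2,3) would need a leftward move and (2,3) → (1,5) an upward move, so no right/down-only route can visit both required cells.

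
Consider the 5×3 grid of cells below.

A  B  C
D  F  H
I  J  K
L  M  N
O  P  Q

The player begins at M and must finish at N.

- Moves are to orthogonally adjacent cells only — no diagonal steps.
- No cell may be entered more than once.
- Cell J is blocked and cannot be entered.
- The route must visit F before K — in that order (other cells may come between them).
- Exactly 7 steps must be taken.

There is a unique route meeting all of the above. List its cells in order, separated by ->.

M -> L -> I -> D -> F -> H -> K -> N

The waypoints must appear in the order F, K, with no cell reused.
Route from M: left 1 to L, up 2 to D, right 2 to H, down 2 to N — 7 moves in all.
Check: order respected (F at step 4, K at step 6); 7 moves as required.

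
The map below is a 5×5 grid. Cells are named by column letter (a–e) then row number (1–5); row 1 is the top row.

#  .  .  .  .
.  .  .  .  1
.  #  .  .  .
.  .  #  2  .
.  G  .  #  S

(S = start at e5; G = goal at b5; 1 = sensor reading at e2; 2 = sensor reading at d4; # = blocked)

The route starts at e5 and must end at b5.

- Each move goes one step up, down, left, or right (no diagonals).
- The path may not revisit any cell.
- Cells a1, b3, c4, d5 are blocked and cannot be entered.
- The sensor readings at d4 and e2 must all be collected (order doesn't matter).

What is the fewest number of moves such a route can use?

13

Any route passes through d4 and e2 in some order between e5 and b5. Summing Manhattan distances along each leg and taking the cheapest ordering (e5 → e2 → d4 → b5) gives a lower bound of 3 + 3 + 3 = 9 moves.
That bound ignores the blocked cells. Measuring each leg by the fewest moves that actually steer around them (e5→d4: 2; d4→e2: 3; e2→b5: 8) raises the lower bound to 13.
A route of 13 moves exists: e5 → e4 → d4 → d3 → e3 → e2 → d2 → c2 → b2 → a2 → a3 → a4 → a5 → b5.
Since 13 matches that lower bound, it is optimal.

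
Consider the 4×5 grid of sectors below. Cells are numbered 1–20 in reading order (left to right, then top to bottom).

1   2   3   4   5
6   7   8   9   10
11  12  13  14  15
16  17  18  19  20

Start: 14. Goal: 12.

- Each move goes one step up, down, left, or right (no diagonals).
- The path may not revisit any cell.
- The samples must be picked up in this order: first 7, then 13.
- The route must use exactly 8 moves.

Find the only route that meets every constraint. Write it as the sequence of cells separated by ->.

The waypoints must appear in the order 7, 13, with no cell reused.
Route from 14: up 2 to 4, left 2 to 2, down 1 to 7, right 1 to 8, down 1 to 13, left 1 to 12 — 8 moves in all.
Check: order respected (7 at step 5, 13 at step 7); 8 moves as required.

14 -> 9 -> 4 -> 3 -> 2 -> 7 -> 8 -> 13 -> 12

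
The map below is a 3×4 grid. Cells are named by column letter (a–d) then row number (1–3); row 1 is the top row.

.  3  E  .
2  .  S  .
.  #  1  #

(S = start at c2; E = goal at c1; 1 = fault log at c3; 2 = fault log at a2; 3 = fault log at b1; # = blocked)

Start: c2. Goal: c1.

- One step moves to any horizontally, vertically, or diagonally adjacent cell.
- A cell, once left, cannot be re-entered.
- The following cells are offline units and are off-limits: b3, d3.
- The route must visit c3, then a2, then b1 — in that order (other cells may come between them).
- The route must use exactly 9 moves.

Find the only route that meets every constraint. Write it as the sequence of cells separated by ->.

The waypoints must appear in the order c3, a2, b1, with no cell reused.
Route from c2: up-right to d1, down to d2, down-left to c3, up-left to b2, down-left to a3, 2× up (reaching a1), 2× right (reaching c1) — 9 moves in all.
Check: order respected (1 at step 3, 2 at step 6, 3 at step 8); 9 moves as required.

c2 -> d1 -> d2 -> c3 -> b2 -> a3 -> a2 -> a1 -> b1 -> c1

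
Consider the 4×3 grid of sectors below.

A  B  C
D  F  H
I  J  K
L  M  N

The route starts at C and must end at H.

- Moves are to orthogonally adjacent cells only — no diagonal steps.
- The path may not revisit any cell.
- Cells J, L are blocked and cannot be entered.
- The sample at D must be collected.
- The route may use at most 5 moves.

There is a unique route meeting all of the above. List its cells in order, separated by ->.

C -> B -> A -> D -> F -> H

The budget equals the shortest possible length, so every move has to be on a shortest route through the required cells.
Route from C: left 2 to A, down 1 to D, right 2 to H — 5 moves in all.
Check: all required cells visited; 5 ≤ 5 moves.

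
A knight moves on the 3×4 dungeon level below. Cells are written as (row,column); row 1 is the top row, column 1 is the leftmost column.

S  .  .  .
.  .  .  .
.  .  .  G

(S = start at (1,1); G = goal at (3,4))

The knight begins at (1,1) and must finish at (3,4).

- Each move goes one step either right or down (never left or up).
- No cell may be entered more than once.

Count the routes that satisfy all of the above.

A right/down-only route from (1,1) to (3,4) makes exactly 2 down-moves and 3 right-moves in some order.
With no other constraints that would be C(5,2) = 10 routes.
That gives 10 routes.

10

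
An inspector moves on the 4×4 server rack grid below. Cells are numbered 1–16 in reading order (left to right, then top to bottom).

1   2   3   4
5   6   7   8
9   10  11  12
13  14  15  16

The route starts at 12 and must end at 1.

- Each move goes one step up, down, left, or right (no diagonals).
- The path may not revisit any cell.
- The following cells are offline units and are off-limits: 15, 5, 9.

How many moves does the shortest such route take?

5

The Manhattan distance from 12 to 1 is |3−1| + |4−1| = 5, so at least 5 moves are needed.
A route of 5 moves achieves this: 12 → 8 → 4 → 3 → 2 → 1.
Since 5 matches the lower bound, it is optimal.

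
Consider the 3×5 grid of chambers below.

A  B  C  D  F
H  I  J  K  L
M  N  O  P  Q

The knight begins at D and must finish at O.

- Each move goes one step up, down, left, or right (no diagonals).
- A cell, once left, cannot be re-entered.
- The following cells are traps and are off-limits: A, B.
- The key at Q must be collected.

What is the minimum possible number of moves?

5

Any route passes through Q somewhere between D and O. Summing Manhattan distances along the two legs (D → Q → O) gives a lower bound of 3 + 2 = 5 moves.
A route of 5 moves achieves this: D → K → L → Q → P → O.
Since 5 matches the lower bound, it is optimal.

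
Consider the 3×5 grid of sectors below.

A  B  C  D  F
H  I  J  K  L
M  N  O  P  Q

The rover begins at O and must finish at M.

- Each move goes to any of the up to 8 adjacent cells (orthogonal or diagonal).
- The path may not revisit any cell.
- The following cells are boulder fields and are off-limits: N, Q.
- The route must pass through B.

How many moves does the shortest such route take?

Any route passes through B somewhere between O and M. Summing Chebyshev distances along the two legs (O → B → M) gives a lower bound of 2 + 2 = 4 moves.
A route of 4 moves achieves this: O → I → B → H → M.
Since 4 matches the lower bound, it is optimal.

4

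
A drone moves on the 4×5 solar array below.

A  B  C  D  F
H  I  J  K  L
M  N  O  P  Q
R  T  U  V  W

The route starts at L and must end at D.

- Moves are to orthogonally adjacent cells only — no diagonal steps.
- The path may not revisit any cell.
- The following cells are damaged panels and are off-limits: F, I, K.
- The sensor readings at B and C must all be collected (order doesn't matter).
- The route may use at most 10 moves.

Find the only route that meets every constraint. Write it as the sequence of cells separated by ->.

L -> Q -> P -> O -> N -> M -> H -> A -> B -> C -> D

The budget equals the shortest possible length, so every move has to be on a shortest route through the required cells.
Route from L: down 1 to Q, left 4 to M, up 2 to A, right 3 to D — 10 moves in all.
Check: all required cells visited; 10 ≤ 10 moves.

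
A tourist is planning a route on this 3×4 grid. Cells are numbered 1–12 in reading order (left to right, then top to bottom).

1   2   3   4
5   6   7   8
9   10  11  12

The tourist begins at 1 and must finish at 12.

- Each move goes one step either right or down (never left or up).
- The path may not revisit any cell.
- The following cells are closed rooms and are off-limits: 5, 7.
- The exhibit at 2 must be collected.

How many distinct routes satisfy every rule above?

A right/down-only route from 1 to 12 makes exactly 2 down-moves and 3 right-moves in some order.
With no other constraints that would be C(5,2) = 10 routes.
Split at 2 and multiply the segment counts (each segment already excludes blocked cells): 1→2: 1; 2→12: 2; product = 2.
That gives 2 routes.

2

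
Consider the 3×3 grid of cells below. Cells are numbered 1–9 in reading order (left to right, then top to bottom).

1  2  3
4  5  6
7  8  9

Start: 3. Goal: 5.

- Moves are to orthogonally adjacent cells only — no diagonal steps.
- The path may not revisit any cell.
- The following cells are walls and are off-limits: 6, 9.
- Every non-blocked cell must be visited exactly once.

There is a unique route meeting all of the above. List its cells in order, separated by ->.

Need to visit all 7 open cells exactly once, starting at 3 and ending at 5.
Route from 3: left 2 to 1, down 2 to 7, right 1 to 8, up 1 to 5 — 6 moves in all.
Check: all 7 open cells covered.

3 -> 2 -> 1 -> 4 -> 7 -> 8 -> 5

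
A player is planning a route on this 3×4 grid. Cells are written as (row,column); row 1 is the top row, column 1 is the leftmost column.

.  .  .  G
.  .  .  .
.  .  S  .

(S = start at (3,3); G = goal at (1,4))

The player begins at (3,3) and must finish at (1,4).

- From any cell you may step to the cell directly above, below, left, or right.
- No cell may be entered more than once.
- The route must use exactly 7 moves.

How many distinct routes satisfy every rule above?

8

Need simple routes of exactly 7 moves from (3,3) to (1,4) (Manhattan distance 3, so 2 moves are spent on a detour and 2 undoing it).
Enumerating: (3,3) (2,3) (2,2) (2,1) (1,1) (1,2) (1,3) (1,4) | (3,3) (3,2) (2,2) (1,2) (1,3) (2,3) (2,4) (1,4) | (3,3) (3,2) (2,2) (2,1) (1,1) (1,2) (1,3) (1,4) | (3,3) (3,2) (3,1) (2,1) (1,1) (1,2) (1,3) (1,4) | (3,3) (3,2) (3,1) (2,1) (2,2) (1,2) (1,3) (1,4) | (3,3) (3,2) (3,1) (2,1) (2,2) (2,3) (1,3) (1,4) | (3,3) (3,2) (3,1) (2,1) (2,2) (2,3) (2,4) (1,4) | (3,3) (3,4) (2,4) (2,3) (2,2) (1,2) (1,3) (1,4).
That gives 8 routes.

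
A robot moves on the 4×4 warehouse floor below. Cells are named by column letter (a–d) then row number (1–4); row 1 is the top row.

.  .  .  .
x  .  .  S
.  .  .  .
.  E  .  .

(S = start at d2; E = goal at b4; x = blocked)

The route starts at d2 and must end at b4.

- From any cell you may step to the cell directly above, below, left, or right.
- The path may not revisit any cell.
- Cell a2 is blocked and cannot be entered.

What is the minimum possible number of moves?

The Manhattan distance from d2 to b4 is |2−4| + |4−2| = 4, so at least 4 moves are needed.
A route of 4 moves achieves this: d2 → d3 → d4 → c4 → b4.
Since 4 matches the lower bound, it is optimal.

4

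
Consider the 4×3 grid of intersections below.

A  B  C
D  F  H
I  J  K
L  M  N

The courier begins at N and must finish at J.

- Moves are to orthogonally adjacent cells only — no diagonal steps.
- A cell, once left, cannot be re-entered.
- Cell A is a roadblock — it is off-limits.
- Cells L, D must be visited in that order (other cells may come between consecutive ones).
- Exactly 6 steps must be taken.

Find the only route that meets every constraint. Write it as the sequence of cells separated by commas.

N, M, L, I, D, F, J

The waypoints must appear in the order L, D, with no cell reused.
Route from N: left 2 to L, up 2 to D, right 1 to F, down 1 to J — 6 moves in all.
Check: order respected (L at step 2, D at step 4); 6 moves as required.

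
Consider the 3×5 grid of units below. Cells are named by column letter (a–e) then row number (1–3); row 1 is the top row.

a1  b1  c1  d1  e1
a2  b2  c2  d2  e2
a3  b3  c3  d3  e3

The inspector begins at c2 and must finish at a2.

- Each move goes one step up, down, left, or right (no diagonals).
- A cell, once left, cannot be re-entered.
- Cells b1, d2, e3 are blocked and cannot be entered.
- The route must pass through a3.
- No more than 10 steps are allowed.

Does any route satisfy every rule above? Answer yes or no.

yes

One route that works: c2 → c3 → b3 → a3 → a2.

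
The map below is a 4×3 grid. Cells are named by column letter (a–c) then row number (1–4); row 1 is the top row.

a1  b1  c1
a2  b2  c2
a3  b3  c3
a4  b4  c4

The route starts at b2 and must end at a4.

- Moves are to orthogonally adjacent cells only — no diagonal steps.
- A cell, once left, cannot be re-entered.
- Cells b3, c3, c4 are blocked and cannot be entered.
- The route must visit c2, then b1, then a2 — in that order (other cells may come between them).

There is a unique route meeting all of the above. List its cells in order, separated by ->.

The waypoints must appear in the order c2, b1, a2, with no cell reused.
Route from b2: right 1 to c2, up 1 to c1, left 2 to a1, down 3 to a4 — 7 moves in all.
Check: order respected (c2 at step 1, b1 at step 3, a2 at step 5).

b2 -> c2 -> c1 -> b1 -> a1 -> a2 -> a3 -> a4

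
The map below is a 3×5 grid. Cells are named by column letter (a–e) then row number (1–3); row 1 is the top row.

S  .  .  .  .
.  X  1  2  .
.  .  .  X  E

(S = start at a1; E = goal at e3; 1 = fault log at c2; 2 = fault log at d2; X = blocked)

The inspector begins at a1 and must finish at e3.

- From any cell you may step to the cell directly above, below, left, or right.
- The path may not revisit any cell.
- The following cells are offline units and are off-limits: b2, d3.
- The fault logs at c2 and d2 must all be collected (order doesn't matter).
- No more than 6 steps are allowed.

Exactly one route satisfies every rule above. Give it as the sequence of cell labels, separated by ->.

The 6-move cap with required stops at c2, d2 leaves no slack for detours.
Route from a1: right 2 to c1, down 1 to c2, right 2 to e2, down 1 to e3 — 6 moves in all.
Check: all required cells visited; 6 ≤ 6 moves.

a1 -> b1 -> c1 -> c2 -> d2 -> e2 -> e3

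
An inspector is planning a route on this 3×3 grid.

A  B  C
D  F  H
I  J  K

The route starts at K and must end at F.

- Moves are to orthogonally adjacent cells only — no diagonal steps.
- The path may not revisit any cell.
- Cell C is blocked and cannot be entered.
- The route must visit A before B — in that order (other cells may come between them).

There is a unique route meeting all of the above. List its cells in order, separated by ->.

The waypoints must appear in the order A, B, with no cell reused.
Route from K: 2× left (reaching I), 2× up (reaching A), right to B, down to F — 6 moves in all.
Check: order respected (A at step 4, B at step 5).

K -> J -> I -> D -> A -> B -> F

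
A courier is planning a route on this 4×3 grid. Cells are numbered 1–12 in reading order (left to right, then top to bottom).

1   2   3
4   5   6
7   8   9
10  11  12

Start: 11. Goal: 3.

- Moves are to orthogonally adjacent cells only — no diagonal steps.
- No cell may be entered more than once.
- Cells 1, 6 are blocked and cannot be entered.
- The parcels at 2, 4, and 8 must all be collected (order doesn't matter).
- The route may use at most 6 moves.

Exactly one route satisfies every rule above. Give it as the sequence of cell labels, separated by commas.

The budget equals the shortest possible length, so every move has to be on a shortest route through the required cells.
Route from 11: up to 8, left to 7, up to 4, right to 5, up to 2, right to 3 — 6 moves in all.
Check: all required cells visited; 6 ≤ 6 moves.

11, 8, 7, 4, 5, 2, 3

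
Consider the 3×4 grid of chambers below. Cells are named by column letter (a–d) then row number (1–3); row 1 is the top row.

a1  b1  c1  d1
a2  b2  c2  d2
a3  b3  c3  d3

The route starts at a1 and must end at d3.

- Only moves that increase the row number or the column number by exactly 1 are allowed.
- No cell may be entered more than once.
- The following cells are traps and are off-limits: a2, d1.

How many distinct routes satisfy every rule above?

A right/down-only route from a1 to d3 makes exactly 2 down-moves and 3 right-moves in some order.
With no other constraints that would be C(5,2) = 10 routes.
Subtract routes through each blocked cell (inclusion–exclusion for overlaps): − through d1: 1 − through a2: 4 → 5.
That gives 5 routes.

5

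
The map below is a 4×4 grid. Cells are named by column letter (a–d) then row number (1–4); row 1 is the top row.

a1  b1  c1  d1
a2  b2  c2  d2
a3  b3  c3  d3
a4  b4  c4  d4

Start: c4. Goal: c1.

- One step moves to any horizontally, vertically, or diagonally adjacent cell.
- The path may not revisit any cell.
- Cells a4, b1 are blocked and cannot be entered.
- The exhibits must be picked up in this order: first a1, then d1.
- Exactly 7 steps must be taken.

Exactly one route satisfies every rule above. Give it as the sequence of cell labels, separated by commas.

c4, b3, a2, a1, b2, c2, d1, c1

The waypoints must appear in the order a1, d1, with no cell reused.
Route from c4: up-left 2 to a2, up 1 to a1, down-right 1 to b2, right 1 to c2, up-right 1 to d1, left 1 to c1 — 7 moves in all.
Check: order respected (a1 at step 3, d1 at step 6); 7 moves as required.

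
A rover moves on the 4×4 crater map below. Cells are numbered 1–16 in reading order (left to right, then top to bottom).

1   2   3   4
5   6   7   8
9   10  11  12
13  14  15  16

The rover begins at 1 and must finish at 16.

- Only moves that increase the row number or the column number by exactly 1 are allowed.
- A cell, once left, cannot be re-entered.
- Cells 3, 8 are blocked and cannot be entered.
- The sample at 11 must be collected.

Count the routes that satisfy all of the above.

A right/down-only route from 1 to 16 makes exactly 3 down-moves and 3 right-moves in some order.
With no other constraints that would be C(6,3) = 20 routes.
Split at 11 and multiply the segment counts (each segment already excludes blocked cells): 1→11: 5; 11→16: 2; product = 10.
That gives 10 routes.

10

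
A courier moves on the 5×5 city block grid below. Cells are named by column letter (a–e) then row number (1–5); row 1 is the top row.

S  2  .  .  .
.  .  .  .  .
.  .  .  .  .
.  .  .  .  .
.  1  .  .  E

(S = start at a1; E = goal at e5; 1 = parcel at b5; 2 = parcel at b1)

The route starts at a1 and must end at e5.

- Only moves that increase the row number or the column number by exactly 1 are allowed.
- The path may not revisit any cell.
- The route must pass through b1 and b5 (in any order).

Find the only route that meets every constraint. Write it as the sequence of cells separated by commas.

a1, b1, b2, b3, b4, b5, c5, d5, e5

Moves only go right or down, so the column and row indices never decrease.
Route from a1: right to b1, 4× down (reaching b5), 3× right (reaching e5) — 8 moves in all.
Check: all required cells visited.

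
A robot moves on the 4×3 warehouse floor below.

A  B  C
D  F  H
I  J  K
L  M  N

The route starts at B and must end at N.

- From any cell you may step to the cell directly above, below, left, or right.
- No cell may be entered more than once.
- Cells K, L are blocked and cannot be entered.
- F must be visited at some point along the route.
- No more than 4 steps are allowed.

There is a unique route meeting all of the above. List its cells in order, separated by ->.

B -> F -> J -> M -> N

The budget equals the shortest possible length, so every move has to be on a shortest route through the required cells.
Route from B: 3× down (reaching M), right to N — 4 moves in all.
Check: all required cells visited; 4 ≤ 4 moves.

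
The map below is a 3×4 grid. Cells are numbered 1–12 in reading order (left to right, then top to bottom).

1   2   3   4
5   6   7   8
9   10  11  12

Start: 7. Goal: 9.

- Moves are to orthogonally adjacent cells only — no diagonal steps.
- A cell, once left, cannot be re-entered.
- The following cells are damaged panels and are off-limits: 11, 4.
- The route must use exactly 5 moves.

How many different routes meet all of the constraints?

4

Need simple routes of exactly 5 moves from 7 to 9 (Manhattan distance 3, so 1 moves are spent on a detour and 1 undoing it).
Enumerating: 7 3 2 6 10 9 | 7 3 2 6 5 9 | 7 3 2 1 5 9 | 7 6 2 1 5 9.
That gives 4 routes.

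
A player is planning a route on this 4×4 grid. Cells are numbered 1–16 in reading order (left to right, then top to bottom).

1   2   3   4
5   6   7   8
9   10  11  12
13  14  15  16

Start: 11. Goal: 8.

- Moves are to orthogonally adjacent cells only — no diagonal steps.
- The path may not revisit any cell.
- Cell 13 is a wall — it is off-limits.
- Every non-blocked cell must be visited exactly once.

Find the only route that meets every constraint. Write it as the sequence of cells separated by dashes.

Need to visit all 15 open cells exactly once, starting at 11 and ending at 8.
Route from 11: right to 12, down to 16, 2× left (reaching 14), up to 10, left to 9, 2× up (reaching 1), right to 2, down to 6, right to 7, up to 3, right to 4, down to 8 — 14 moves in all.
Check: all 15 open cells covered.

11 - 12 - 16 - 15 - 14 - 10 - 9 - 5 - 1 - 2 - 6 - 7 - 3 - 4 - 8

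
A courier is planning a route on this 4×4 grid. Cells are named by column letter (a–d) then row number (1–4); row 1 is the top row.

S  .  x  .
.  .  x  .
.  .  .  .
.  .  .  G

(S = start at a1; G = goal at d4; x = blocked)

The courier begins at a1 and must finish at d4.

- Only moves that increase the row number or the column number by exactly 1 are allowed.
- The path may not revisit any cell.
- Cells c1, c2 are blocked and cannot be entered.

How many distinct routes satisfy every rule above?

10

A right/down-only route from a1 to d4 makes exactly 3 down-moves and 3 right-moves in some order.
With no other constraints that would be C(6,3) = 20 routes.
Subtract routes through each blocked cell (inclusion–exclusion for overlaps): − through c1: 4 − through c2: 9 + through c1&c2: 3 → 10.
That gives 10 routes.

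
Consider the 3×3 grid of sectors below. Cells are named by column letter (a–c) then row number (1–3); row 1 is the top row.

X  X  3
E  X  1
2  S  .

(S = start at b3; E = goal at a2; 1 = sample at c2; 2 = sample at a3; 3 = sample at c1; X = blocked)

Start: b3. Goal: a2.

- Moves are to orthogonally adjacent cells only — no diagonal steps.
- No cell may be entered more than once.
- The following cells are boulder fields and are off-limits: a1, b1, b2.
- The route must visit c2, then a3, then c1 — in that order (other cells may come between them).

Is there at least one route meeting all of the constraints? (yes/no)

no

c1 must be visited but has only one open neighbour (c2), and it is neither the start nor the goal — the route would have to enter and leave through c2, re-entering it.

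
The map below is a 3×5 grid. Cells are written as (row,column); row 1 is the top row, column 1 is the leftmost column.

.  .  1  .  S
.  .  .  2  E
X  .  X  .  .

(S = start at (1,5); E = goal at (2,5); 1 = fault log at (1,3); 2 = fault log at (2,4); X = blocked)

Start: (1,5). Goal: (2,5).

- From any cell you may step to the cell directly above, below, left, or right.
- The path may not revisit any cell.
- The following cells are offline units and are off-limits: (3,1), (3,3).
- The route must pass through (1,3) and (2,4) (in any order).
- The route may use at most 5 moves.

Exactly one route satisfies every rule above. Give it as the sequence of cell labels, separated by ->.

The budget equals the shortest possible length, so every move has to be on a shortest route through the required cells.
Route from (1,5): left 2 to (1,3), down 1 to (2,3), right 2 to (2,5) — 5 moves in all.
Check: all required cells visited; 5 ≤ 5 moves.

(1,5) -> (1,4) -> (1,3) -> (2,3) -> (2,4) -> (2,5)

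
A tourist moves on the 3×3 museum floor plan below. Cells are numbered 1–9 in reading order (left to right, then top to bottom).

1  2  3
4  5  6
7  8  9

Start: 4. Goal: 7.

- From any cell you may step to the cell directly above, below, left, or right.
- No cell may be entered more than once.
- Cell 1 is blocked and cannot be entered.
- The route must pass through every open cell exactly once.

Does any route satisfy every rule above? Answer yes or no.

yes

One route that works: 4 → 5 → 2 → 3 → 6 → 9 → 8 → 7.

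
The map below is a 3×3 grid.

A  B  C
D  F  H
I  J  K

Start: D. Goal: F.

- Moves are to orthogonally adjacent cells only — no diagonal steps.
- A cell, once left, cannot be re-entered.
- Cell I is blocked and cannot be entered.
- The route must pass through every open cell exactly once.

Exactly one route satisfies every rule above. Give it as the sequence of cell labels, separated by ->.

D -> A -> B -> C -> H -> K -> J -> F

Need to visit all 8 open cells exactly once, starting at D and ending at F.
Cell A has only two open neighbours (D and B), so the path must pass straight through it: one of those is the cell it's entered from and the other is where it exits.
Route from D: up 1 to A, right 2 to C, down 2 to K, left 1 to J, up 1 to F — 7 moves in all.
Check: all 8 open cells covered.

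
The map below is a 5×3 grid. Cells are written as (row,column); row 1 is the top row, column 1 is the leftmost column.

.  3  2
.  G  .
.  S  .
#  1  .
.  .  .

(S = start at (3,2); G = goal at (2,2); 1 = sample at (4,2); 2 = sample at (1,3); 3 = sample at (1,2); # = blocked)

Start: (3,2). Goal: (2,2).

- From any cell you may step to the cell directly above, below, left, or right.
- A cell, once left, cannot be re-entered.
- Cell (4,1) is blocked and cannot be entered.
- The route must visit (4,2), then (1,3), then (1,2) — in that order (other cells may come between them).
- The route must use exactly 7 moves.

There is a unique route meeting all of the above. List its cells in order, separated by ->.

The waypoints must appear in the order (4,2), (1,3), (1,2), with no cell reused.
Route from (3,2): down 1 to (4,2), right 1 to (4,3), up 3 to (1,3), left 1 to (1,2), down 1 to (2,2) — 7 moves in all.
Check: order respected (1 at step 1, 2 at step 5, 3 at step 6); 7 moves as required.

(3,2) -> (4,2) -> (4,3) -> (3,3) -> (2,3) -> (1,3) -> (1,2) -> (2,2)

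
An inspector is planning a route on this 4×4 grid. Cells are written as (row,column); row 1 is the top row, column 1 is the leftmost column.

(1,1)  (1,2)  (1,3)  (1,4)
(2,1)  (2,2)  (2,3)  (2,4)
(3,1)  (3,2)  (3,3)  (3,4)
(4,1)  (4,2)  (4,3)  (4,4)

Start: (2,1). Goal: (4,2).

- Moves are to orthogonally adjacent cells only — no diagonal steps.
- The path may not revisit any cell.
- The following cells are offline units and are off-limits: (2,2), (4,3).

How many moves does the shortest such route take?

3

The Manhattan distance from (2,1) to (4,2) is |2−4| + |1−2| = 3, so at least 3 moves are needed.
A route of 3 moves achieves this: (2,1) → (3,1) → (4,1) → (4,2).
Since 3 matches the lower bound, it is optimal.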